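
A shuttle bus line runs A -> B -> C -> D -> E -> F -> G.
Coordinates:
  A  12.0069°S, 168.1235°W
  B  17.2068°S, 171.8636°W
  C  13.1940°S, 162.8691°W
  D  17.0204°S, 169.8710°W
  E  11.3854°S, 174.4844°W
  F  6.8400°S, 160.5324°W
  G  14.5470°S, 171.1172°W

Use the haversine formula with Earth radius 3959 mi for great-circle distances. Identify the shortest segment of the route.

A–B

Leg distances:
A→B: 437.7 mi
B→C: 660.6 mi
C→D: 536.6 mi
D→E: 497.0 mi
E→F: 1002.0 mi
F→G: 894.0 mi
The shortest leg is A–B at 437.7 mi.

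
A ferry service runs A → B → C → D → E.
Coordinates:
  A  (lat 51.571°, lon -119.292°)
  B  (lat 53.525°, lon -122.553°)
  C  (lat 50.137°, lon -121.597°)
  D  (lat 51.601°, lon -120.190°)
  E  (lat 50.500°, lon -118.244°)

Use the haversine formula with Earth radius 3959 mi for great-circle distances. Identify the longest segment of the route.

B–C

Leg distances:
A→B: 192.3 mi
B→C: 237.6 mi
C→D: 118.3 mi
D→E: 113.7 mi
The longest leg is B–C at 237.6 mi.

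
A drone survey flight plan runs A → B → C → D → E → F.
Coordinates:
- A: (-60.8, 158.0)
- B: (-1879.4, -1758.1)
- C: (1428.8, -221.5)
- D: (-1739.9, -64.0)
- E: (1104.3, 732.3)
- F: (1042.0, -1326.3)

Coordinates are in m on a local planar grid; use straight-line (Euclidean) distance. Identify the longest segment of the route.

B–C

Leg distances:
A→B: 2641.7 m
B→C: 3647.6 m
C→D: 3172.6 m
D→E: 2953.6 m
E→F: 2059.5 m
The longest leg is B–C at 3647.6 m.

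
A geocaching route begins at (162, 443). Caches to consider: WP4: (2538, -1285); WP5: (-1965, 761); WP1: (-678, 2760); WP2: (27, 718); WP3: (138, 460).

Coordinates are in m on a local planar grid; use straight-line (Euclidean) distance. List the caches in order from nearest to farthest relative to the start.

Distances from the start:
WP3 (138, 460): 29.4 m
WP2 (27, 718): 306.3 m
WP5 (-1965, 761): 2150.6 m
WP1 (-678, 2760): 2464.6 m
WP4 (2538, -1285): 2937.9 m

WP3, WP2, WP5, WP1, WP4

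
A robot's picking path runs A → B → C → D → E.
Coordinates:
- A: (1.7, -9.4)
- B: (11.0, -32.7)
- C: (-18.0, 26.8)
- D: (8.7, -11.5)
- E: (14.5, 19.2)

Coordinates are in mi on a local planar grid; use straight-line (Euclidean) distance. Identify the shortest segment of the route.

A–B

Leg distances:
A→B: 25.1 mi
B→C: 66.2 mi
C→D: 46.7 mi
D→E: 31.2 mi
The shortest leg is A–B at 25.1 mi.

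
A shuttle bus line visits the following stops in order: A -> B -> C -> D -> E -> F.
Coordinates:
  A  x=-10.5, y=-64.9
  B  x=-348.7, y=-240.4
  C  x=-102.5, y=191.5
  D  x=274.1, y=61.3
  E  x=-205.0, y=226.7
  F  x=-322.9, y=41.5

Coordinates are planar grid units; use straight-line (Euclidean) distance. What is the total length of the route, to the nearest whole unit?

2003

Leg distances:
A→B: 381.0  (cumulative 381.0)
B→C: 497.1  (cumulative 878.2)
C→D: 398.5  (cumulative 1276.6)
D→E: 506.8  (cumulative 1783.5)
E→F: 219.5  (cumulative 2003.0)
Total route length ≈ 2003.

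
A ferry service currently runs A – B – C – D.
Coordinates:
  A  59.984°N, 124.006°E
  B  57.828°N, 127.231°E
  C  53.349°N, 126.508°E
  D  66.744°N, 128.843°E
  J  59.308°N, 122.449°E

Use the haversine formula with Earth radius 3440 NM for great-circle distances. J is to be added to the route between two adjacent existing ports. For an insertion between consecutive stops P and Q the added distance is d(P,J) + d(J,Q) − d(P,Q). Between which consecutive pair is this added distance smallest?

between C and D

Added distance for inserting J between each consecutive pair:
A–B: 72.8 NM
B–C: 286.3 NM
C–D: 53.8 NM
Smallest added distance is 53.8 NM, inserting between C and D.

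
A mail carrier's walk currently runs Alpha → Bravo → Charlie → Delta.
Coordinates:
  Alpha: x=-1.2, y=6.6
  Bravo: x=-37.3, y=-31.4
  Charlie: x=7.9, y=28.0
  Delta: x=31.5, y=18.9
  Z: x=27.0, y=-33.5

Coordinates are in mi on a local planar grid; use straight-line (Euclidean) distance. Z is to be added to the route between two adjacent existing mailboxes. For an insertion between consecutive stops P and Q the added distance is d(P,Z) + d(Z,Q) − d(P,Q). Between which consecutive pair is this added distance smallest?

Added distance for inserting Z between each consecutive pair:
Alpha–Bravo: 60.9 mi
Bravo–Charlie: 54.1 mi
Charlie–Delta: 91.7 mi
Smallest added distance is 54.1 mi, inserting between Bravo and Charlie.

between Bravo and Charlie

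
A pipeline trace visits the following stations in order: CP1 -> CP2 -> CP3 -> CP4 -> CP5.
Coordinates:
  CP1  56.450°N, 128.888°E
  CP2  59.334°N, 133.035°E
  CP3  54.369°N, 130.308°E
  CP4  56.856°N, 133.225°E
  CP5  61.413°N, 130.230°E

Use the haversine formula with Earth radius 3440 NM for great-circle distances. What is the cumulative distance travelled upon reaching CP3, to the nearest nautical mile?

Leg distances:
CP1→CP2: 217.8 NM  (cumulative 217.8 NM)
CP2→CP3: 311.2 NM  (cumulative 529.0 NM)
Cumulative distance at CP3 ≈ 529 NM.

529 NM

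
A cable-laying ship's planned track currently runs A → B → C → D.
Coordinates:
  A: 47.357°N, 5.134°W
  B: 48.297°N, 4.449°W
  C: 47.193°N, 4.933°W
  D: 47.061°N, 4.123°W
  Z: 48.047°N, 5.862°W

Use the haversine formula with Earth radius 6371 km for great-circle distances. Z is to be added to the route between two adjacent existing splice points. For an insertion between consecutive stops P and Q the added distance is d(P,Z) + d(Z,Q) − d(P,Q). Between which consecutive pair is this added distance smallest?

Added distance for inserting Z between each consecutive pair:
A–B: 86.1 km
B–C: 98.2 km
C–D: 225.2 km
Smallest added distance is 86.1 km, inserting between A and B.

between A and B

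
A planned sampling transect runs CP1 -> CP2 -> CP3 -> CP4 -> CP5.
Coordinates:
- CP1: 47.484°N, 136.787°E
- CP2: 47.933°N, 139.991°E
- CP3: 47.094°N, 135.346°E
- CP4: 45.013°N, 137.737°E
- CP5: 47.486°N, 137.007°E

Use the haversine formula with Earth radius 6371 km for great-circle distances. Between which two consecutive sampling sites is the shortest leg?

CP1–CP2

Leg distances:
CP1→CP2: 244.9 km
CP2→CP3: 361.0 km
CP3→CP4: 295.9 km
CP4→CP5: 280.7 km
The shortest leg is CP1–CP2 at 244.9 km.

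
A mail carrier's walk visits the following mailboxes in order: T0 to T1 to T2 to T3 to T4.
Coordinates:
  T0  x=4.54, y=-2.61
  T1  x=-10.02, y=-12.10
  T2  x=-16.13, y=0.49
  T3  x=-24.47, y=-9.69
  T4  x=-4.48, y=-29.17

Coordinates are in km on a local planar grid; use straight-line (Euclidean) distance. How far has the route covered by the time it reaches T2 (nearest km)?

31 km

Leg distances:
T0→T1: 17.4 km  (cumulative 17.4 km)
T1→T2: 14.0 km  (cumulative 31.4 km)
Cumulative distance at T2 ≈ 31 km.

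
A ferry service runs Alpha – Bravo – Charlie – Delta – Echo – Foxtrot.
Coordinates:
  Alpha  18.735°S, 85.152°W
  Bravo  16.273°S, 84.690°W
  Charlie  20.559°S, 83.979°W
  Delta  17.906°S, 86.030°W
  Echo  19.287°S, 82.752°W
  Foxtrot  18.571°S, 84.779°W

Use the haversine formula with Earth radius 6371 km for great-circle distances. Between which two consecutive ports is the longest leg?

Leg distances:
Alpha→Bravo: 278.1 km
Bravo→Charlie: 482.4 km
Charlie→Delta: 365.2 km
Delta→Echo: 378.0 km
Echo→Foxtrot: 227.6 km
The longest leg is Bravo–Charlie at 482.4 km.

Bravo–Charlie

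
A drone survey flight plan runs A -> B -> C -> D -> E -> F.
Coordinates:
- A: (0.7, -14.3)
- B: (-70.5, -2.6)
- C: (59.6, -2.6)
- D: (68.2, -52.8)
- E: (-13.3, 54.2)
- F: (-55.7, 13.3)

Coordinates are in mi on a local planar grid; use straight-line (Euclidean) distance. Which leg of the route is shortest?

C–D

Leg distances:
A→B: 72.2 mi
B→C: 130.1 mi
C→D: 50.9 mi
D→E: 134.5 mi
E→F: 58.9 mi
The shortest leg is C–D at 50.9 mi.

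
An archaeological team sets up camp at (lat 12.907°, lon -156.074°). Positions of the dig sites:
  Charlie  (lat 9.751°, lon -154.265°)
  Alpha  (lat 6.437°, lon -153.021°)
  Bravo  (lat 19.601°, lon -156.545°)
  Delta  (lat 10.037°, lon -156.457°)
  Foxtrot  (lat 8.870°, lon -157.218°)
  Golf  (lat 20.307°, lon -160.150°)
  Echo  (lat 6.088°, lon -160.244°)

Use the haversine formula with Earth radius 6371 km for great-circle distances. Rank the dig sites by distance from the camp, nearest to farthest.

Delta, Charlie, Foxtrot, Bravo, Alpha, Echo, Golf

Distances from the camp:
Delta (lat 10.037°, lon -156.457°): 321.8 km
Charlie (lat 9.751°, lon -154.265°): 402.5 km
Foxtrot (lat 8.870°, lon -157.218°): 465.9 km
Bravo (lat 19.601°, lon -156.545°): 746.0 km
Alpha (lat 6.437°, lon -153.021°): 793.4 km
Echo (lat 6.088°, lon -160.244°): 885.3 km
Golf (lat 20.307°, lon -160.150°): 930.3 km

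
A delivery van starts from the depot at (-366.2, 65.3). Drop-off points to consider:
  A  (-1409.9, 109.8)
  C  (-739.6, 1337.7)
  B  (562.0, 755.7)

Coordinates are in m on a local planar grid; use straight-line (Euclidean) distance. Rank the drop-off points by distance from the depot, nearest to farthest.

Distances from the depot:
A (-1409.9, 109.8): 1044.6 m
B (562.0, 755.7): 1156.8 m
C (-739.6, 1337.7): 1326.1 m

A, B, C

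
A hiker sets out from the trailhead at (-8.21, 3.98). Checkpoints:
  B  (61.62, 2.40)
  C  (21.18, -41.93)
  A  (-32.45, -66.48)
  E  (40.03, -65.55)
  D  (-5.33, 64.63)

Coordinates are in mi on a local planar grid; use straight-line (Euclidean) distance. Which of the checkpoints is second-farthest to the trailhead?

Distance to each, sorted:
E: 84.6 mi
A: 74.5 mi
B: 69.8 mi
D: 60.7 mi
C: 54.5 mi
The second-farthest is A at 74.5 mi.

A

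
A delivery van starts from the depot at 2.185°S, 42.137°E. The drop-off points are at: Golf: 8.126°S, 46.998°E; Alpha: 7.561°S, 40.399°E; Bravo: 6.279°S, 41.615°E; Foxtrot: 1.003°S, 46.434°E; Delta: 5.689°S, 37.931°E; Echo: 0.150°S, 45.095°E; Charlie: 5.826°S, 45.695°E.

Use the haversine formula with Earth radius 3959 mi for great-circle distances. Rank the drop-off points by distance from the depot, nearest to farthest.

Echo, Bravo, Foxtrot, Charlie, Delta, Alpha, Golf

Distances from the depot:
Echo 0.150°S, 45.095°E: 248.0 mi
Bravo 6.279°S, 41.615°E: 285.2 mi
Foxtrot 1.003°S, 46.434°E: 307.8 mi
Charlie 5.826°S, 45.695°E: 351.3 mi
Delta 5.689°S, 37.931°E: 377.7 mi
Alpha 7.561°S, 40.399°E: 390.3 mi
Golf 8.126°S, 46.998°E: 529.5 mi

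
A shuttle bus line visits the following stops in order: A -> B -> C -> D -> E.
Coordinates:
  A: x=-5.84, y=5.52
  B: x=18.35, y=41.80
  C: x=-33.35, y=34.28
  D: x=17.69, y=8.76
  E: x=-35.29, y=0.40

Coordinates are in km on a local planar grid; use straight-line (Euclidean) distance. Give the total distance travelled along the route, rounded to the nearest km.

207 km

Leg distances:
A→B: 43.6 km  (cumulative 43.6 km)
B→C: 52.2 km  (cumulative 95.8 km)
C→D: 57.1 km  (cumulative 152.9 km)
D→E: 53.6 km  (cumulative 206.5 km)
Total route length ≈ 207 km.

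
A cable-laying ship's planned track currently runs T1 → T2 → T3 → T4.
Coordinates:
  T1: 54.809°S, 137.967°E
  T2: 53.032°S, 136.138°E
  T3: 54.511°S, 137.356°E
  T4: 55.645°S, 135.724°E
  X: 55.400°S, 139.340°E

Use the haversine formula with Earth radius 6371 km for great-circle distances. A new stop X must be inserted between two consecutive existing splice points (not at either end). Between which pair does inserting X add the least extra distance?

between T1 and T2

Added distance for inserting X between each consecutive pair:
T1–T2: 213.9 km
T2–T3: 313.4 km
T3–T4: 226.5 km
Smallest added distance is 213.9 km, inserting between T1 and T2.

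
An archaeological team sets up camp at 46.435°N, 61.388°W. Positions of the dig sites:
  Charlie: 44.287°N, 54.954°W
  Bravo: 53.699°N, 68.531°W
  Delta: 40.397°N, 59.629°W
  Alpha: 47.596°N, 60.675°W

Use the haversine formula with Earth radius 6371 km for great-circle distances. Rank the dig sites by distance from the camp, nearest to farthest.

Computing each great-circle distance from 46.435°N, 61.388°W:
Alpha 47.596°N, 60.675°W: 140.0 km
Charlie 44.287°N, 54.954°W: 556.3 km
Delta 40.397°N, 59.629°W: 686.2 km
Bravo 53.699°N, 68.531°W: 954.1 km

Alpha, Charlie, Delta, Bravo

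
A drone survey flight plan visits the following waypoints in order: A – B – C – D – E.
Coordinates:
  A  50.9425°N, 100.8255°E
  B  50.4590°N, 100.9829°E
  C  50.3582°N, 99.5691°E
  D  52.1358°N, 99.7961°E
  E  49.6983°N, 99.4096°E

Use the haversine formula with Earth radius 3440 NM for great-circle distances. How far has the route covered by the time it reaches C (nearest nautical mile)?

84 NM

Leg distances:
A→B: 29.6 NM  (cumulative 29.6 NM)
B→C: 54.4 NM  (cumulative 84.1 NM)
Cumulative distance at C ≈ 84 NM.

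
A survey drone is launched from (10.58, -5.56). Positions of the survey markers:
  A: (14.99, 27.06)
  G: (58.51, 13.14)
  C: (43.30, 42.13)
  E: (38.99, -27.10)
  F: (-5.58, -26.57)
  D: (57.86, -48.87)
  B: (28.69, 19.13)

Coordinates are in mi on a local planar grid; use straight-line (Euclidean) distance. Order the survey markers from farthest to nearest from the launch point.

D, C, G, E, A, B, F

Distances from the launch point:
D (57.86, -48.87): 64.1 mi
C (43.30, 42.13): 57.8 mi
G (58.51, 13.14): 51.4 mi
E (38.99, -27.10): 35.7 mi
A (14.99, 27.06): 32.9 mi
B (28.69, 19.13): 30.6 mi
F (-5.58, -26.57): 26.5 mi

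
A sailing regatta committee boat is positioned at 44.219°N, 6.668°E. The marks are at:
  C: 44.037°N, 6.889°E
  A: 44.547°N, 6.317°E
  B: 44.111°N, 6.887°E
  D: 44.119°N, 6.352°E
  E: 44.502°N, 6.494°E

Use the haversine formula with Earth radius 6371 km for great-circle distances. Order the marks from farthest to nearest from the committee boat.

Computing each great-circle distance from 44.219°N, 6.668°E:
A 44.547°N, 6.317°E: 45.9 km
E 44.502°N, 6.494°E: 34.4 km
D 44.119°N, 6.352°E: 27.5 km
C 44.037°N, 6.889°E: 26.8 km
B 44.111°N, 6.887°E: 21.2 km

A, E, D, C, B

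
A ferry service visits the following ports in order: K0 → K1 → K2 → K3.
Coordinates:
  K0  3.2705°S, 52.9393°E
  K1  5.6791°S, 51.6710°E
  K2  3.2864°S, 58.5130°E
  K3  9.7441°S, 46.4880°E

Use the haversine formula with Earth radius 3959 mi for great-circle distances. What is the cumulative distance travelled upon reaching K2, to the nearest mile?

Leg distances:
K0→K1: 188.0 mi  (cumulative 188.0 mi)
K1→K2: 499.4 mi  (cumulative 687.4 mi)
Cumulative distance at K2 ≈ 687 mi.

687 mi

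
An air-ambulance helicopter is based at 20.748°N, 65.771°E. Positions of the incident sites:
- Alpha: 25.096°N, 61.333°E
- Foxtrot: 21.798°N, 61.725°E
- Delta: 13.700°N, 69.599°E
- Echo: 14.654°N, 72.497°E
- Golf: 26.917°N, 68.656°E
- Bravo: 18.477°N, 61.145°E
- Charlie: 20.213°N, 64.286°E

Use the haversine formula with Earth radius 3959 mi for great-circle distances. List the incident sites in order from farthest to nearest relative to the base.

Distances from the base:
Echo 14.654°N, 72.497°E: 610.8 mi
Delta 13.700°N, 69.599°E: 548.5 mi
Golf 26.917°N, 68.656°E: 463.6 mi
Alpha 25.096°N, 61.333°E: 412.3 mi
Bravo 18.477°N, 61.145°E: 339.5 mi
Foxtrot 21.798°N, 61.725°E: 270.4 mi
Charlie 20.213°N, 64.286°E: 103.0 mi

Echo, Delta, Golf, Alpha, Bravo, Foxtrot, Charlie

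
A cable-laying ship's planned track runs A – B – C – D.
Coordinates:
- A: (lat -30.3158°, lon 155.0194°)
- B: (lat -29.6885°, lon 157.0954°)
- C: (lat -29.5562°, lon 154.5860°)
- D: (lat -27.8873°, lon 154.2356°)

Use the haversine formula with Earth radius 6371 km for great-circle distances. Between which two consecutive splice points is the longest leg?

B–C

Leg distances:
A→B: 211.7 km
B→C: 243.0 km
C→D: 188.7 km
The longest leg is B–C at 243.0 km.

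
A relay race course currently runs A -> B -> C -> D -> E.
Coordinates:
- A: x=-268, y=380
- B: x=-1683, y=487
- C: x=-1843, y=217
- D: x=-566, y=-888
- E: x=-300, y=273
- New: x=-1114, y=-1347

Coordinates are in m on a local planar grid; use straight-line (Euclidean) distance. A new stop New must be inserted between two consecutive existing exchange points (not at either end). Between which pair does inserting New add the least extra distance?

between C and D

Added distance for inserting New between each consecutive pair:
A–B: 2424.3 m
B–C: 3331.9 m
C–D: 751.7 m
D–E: 1336.8 m
Smallest added distance is 751.7 m, inserting between C and D.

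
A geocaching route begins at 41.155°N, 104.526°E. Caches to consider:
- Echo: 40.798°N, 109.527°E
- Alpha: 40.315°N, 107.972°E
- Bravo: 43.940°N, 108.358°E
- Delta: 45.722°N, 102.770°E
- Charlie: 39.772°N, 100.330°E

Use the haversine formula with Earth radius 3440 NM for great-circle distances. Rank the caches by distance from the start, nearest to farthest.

Distances from the start:
Alpha 40.315°N, 107.972°E: 164.7 NM
Charlie 39.772°N, 100.330°E: 208.9 NM
Echo 40.798°N, 109.527°E: 227.7 NM
Bravo 43.940°N, 108.358°E: 238.0 NM
Delta 45.722°N, 102.770°E: 284.7 NM

Alpha, Charlie, Echo, Bravo, Delta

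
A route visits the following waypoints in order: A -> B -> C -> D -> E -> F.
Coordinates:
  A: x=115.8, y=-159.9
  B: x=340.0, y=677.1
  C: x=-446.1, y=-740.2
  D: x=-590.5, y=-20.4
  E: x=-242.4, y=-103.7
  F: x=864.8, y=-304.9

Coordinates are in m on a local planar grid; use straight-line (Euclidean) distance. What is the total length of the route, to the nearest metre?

Leg distances:
A→B: 866.5 m  (cumulative 866.5 m)
B→C: 1620.7 m  (cumulative 2487.2 m)
C→D: 734.1 m  (cumulative 3221.4 m)
D→E: 357.9 m  (cumulative 3579.3 m)
E→F: 1125.3 m  (cumulative 4704.6 m)
Total route length ≈ 4705 m.

4705 m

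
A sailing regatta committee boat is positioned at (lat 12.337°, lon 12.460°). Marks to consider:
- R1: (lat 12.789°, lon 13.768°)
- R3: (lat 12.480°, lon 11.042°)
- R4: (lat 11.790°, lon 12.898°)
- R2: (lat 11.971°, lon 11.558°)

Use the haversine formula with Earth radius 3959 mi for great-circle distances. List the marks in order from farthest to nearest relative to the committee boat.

Distances from the committee boat:
R3 (lat 12.480°, lon 11.042°): 96.2 mi
R1 (lat 12.789°, lon 13.768°): 93.6 mi
R2 (lat 11.971°, lon 11.558°): 66.0 mi
R4 (lat 11.790°, lon 12.898°): 48.0 mi

R3, R1, R2, R4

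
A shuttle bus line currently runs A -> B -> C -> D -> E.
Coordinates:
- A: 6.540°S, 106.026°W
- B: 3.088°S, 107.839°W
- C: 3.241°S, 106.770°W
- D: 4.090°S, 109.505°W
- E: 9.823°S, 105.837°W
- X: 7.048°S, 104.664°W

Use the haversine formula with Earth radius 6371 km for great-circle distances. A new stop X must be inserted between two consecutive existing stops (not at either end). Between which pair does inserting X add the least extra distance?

between D and E

Added distance for inserting X between each consecutive pair:
A–B: 290.9 km
B–C: 926.9 km
C–D: 794.1 km
D–E: 208.0 km
Smallest added distance is 208.0 km, inserting between D and E.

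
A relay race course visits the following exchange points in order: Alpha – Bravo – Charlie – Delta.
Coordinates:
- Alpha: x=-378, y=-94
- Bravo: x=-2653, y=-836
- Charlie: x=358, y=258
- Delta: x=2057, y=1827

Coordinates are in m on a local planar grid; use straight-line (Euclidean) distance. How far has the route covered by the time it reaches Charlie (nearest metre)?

5597 m

Leg distances:
Alpha→Bravo: 2392.9 m  (cumulative 2392.9 m)
Bravo→Charlie: 3203.6 m  (cumulative 5596.5 m)
Cumulative distance at Charlie ≈ 5597 m.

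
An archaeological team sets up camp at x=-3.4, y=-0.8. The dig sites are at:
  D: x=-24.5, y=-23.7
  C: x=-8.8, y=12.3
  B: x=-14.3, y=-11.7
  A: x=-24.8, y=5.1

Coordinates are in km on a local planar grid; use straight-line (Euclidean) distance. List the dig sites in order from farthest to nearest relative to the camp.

D, A, B, C

Distance from the camp at x=-3.4, y=-0.8 to each:
D x=-24.5, y=-23.7: 31.1 km
A x=-24.8, y=5.1: 22.2 km
B x=-14.3, y=-11.7: 15.4 km
C x=-8.8, y=12.3: 14.2 km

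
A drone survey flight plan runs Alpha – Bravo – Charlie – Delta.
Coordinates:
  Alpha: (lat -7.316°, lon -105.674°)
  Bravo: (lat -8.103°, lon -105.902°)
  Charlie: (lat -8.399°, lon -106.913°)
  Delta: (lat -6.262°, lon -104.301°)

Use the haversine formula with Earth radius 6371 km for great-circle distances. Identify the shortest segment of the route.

Leg distances:
Alpha→Bravo: 91.0 km
Bravo→Charlie: 116.0 km
Charlie→Delta: 373.4 km
The shortest leg is Alpha–Bravo at 91.0 km.

Alpha–Bravo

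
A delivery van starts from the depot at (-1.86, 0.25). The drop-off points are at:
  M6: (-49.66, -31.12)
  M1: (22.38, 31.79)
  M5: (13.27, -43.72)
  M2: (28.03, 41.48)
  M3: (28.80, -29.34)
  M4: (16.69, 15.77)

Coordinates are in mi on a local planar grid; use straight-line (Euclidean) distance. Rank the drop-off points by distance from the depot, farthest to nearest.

Distances from the depot:
M6 (-49.66, -31.12): 57.2 mi
M2 (28.03, 41.48): 50.9 mi
M5 (13.27, -43.72): 46.5 mi
M3 (28.80, -29.34): 42.6 mi
M1 (22.38, 31.79): 39.8 mi
M4 (16.69, 15.77): 24.2 mi

M6, M2, M5, M3, M1, M4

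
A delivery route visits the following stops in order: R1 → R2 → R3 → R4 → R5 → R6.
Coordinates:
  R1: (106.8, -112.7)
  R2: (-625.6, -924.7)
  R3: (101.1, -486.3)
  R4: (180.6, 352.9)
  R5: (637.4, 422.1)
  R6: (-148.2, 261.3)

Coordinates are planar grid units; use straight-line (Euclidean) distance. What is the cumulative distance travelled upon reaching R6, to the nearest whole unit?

4049

Leg distances:
R1→R2: 1093.5  (cumulative 1093.5)
R2→R3: 848.7  (cumulative 1942.2)
R3→R4: 843.0  (cumulative 2785.2)
R4→R5: 462.0  (cumulative 3247.2)
R5→R6: 801.9  (cumulative 4049.1)
Cumulative distance at R6 ≈ 4049.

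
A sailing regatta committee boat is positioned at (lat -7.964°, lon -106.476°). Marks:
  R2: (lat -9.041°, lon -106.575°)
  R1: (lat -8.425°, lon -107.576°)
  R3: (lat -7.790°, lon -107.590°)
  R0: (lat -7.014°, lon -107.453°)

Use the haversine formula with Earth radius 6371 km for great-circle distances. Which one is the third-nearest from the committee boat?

R1

Distance to each, sorted:
R2: 120.3 km
R3: 124.2 km
R1: 131.5 km
R0: 150.9 km
The third-nearest is R1 at 131.5 km.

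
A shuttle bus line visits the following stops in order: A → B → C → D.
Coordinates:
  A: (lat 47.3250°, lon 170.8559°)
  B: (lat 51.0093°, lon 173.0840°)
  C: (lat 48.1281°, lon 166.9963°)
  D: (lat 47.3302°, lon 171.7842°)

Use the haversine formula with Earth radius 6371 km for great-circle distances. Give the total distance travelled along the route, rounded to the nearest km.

Leg distances:
A→B: 440.5 km  (cumulative 440.5 km)
B→C: 543.2 km  (cumulative 983.7 km)
C→D: 368.9 km  (cumulative 1352.5 km)
Total route length ≈ 1353 km.

1353 km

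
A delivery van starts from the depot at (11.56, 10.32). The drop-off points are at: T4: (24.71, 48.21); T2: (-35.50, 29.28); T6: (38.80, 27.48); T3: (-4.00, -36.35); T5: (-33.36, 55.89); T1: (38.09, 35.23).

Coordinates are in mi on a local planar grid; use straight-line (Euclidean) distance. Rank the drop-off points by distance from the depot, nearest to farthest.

Distances from the depot:
T6 (38.80, 27.48): 32.2 mi
T1 (38.09, 35.23): 36.4 mi
T4 (24.71, 48.21): 40.1 mi
T3 (-4.00, -36.35): 49.2 mi
T2 (-35.50, 29.28): 50.7 mi
T5 (-33.36, 55.89): 64.0 mi

T6, T1, T4, T3, T2, T5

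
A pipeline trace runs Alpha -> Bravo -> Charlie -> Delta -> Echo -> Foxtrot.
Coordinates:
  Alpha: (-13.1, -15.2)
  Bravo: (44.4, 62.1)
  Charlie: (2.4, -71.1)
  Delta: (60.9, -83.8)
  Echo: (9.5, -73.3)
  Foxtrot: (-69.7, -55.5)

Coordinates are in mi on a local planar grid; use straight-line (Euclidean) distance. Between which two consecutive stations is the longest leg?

Leg distances:
Alpha→Bravo: 96.3 mi
Bravo→Charlie: 139.7 mi
Charlie→Delta: 59.9 mi
Delta→Echo: 52.5 mi
Echo→Foxtrot: 81.2 mi
The longest leg is Bravo–Charlie at 139.7 mi.

Bravo–Charlie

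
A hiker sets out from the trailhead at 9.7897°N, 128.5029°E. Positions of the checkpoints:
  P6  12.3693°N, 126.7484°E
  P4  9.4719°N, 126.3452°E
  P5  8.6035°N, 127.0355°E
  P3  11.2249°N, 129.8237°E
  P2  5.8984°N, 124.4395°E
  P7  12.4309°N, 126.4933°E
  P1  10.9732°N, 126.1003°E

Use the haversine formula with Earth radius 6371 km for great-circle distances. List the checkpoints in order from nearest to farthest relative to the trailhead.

P5, P3, P4, P1, P6, P7, P2

Distance from the trailhead at 9.7897°N, 128.5029°E to each:
P5 8.6035°N, 127.0355°E: 208.2 km
P3 11.2249°N, 129.8237°E: 215.2 km
P4 9.4719°N, 126.3452°E: 239.2 km
P1 10.9732°N, 126.1003°E: 293.9 km
P6 12.3693°N, 126.7484°E: 344.9 km
P7 12.4309°N, 126.4933°E: 366.5 km
P2 5.8984°N, 124.4395°E: 622.5 km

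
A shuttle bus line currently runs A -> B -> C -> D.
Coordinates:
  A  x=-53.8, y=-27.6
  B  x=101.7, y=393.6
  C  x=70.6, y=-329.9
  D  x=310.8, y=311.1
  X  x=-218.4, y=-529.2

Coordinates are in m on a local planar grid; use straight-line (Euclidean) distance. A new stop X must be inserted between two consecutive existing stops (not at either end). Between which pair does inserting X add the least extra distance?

Added distance for inserting X between each consecutive pair:
A–B: 1055.7 m
B–C: 603.6 m
C–D: 659.6 m
Smallest added distance is 603.6 m, inserting between B and C.

between B and C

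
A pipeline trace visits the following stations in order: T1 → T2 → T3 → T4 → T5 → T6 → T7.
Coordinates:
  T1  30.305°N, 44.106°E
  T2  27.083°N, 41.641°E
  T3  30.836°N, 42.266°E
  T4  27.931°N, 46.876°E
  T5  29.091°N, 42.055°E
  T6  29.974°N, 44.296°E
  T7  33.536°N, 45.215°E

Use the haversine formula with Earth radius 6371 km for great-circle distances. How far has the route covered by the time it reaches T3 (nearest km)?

853 km

Leg distances:
T1→T2: 431.4 km  (cumulative 431.4 km)
T2→T3: 421.7 km  (cumulative 853.2 km)
Cumulative distance at T3 ≈ 853 km.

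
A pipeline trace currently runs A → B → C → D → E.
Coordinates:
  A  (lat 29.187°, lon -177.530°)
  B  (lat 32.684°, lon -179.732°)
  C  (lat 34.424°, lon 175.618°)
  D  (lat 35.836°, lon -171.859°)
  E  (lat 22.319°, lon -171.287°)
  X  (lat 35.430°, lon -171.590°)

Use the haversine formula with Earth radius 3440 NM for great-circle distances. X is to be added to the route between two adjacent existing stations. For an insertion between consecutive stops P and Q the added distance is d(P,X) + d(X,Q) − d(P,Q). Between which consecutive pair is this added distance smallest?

between D and E

Added distance for inserting X between each consecutive pair:
A–B: 679.2 NM
B–C: 814.2 NM
C–D: 39.5 NM
D–E: 2.9 NM
Smallest added distance is 2.9 NM, inserting between D and E.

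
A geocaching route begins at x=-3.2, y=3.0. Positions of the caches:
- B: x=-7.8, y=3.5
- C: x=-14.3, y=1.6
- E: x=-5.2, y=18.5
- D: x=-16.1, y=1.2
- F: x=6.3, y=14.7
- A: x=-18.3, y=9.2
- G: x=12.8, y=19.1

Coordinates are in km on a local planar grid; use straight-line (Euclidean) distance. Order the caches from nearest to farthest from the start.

B, C, D, F, E, A, G

Computing each straight-line distance from x=-3.2, y=3.0:
B x=-7.8, y=3.5: 4.6 km
C x=-14.3, y=1.6: 11.2 km
D x=-16.1, y=1.2: 13.0 km
F x=6.3, y=14.7: 15.1 km
E x=-5.2, y=18.5: 15.6 km
A x=-18.3, y=9.2: 16.3 km
G x=12.8, y=19.1: 22.7 km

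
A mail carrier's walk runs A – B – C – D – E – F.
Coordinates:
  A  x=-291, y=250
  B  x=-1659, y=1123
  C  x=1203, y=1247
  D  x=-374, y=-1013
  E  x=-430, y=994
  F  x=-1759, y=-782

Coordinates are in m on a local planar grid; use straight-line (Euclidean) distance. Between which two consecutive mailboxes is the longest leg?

Leg distances:
A→B: 1622.8 m
B→C: 2864.7 m
C→D: 2755.8 m
D→E: 2007.8 m
E→F: 2218.2 m
The longest leg is B–C at 2864.7 m.

B–C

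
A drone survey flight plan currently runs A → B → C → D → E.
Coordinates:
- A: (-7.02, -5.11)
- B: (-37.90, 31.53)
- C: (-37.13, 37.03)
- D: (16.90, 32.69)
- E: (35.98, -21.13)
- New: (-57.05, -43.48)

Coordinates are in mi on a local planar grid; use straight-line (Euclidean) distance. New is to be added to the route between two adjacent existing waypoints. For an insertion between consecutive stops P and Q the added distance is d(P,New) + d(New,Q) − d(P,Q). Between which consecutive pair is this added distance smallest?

Added distance for inserting New between each consecutive pair:
A–B: 92.5 mi
B–C: 154.8 mi
C–D: 134.9 mi
D–E: 144.7 mi
Smallest added distance is 92.5 mi, inserting between A and B.

between A and B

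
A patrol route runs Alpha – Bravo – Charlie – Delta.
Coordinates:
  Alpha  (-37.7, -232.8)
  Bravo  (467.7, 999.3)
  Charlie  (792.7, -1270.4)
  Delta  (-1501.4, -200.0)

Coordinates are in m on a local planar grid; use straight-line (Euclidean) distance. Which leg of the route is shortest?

Alpha–Bravo

Leg distances:
Alpha→Bravo: 1331.7 m
Bravo→Charlie: 2292.9 m
Charlie→Delta: 2531.5 m
The shortest leg is Alpha–Bravo at 1331.7 m.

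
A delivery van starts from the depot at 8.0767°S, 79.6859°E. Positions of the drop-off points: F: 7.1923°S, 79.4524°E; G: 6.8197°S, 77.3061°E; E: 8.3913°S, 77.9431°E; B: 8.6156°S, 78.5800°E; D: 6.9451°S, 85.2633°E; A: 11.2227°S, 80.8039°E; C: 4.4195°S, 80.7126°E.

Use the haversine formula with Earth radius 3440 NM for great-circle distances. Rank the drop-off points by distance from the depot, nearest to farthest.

F, B, E, G, A, C, D

Distance from the depot at 8.0767°S, 79.6859°E to each:
F 7.1923°S, 79.4524°E: 54.9 NM
B 8.6156°S, 78.5800°E: 73.2 NM
E 8.3913°S, 77.9431°E: 105.3 NM
G 6.8197°S, 77.3061°E: 160.5 NM
A 11.2227°S, 80.8039°E: 200.1 NM
C 4.4195°S, 80.7126°E: 228.0 NM
D 6.9451°S, 85.2633°E: 338.9 NM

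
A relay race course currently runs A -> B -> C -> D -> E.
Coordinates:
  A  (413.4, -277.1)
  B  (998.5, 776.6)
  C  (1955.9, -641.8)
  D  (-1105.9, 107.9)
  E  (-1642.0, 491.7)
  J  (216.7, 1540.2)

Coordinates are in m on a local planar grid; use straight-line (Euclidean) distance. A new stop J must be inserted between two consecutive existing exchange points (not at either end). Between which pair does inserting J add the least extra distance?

between C and D

Added distance for inserting J between each consecutive pair:
A–B: 1715.5 m
B–C: 2171.9 m
C–D: 1587.6 m
D–E: 3424.3 m
Smallest added distance is 1587.6 m, inserting between C and D.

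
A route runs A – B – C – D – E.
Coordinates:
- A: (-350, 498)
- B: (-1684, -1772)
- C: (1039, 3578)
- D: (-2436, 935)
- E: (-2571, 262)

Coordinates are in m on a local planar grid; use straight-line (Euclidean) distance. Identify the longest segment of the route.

Leg distances:
A→B: 2633.0 m
B→C: 6003.1 m
C→D: 4365.9 m
D→E: 686.4 m
The longest leg is B–C at 6003.1 m.

B–C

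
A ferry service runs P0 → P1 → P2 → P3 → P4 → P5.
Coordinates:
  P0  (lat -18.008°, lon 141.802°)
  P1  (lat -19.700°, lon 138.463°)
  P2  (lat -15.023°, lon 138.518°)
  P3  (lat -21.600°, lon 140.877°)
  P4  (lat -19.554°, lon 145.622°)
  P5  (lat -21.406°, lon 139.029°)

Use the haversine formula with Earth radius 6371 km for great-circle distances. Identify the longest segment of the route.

P2–P3

Leg distances:
P0→P1: 398.5 km
P1→P2: 520.1 km
P2→P3: 772.5 km
P3→P4: 543.8 km
P4→P5: 716.9 km
The longest leg is P2–P3 at 772.5 km.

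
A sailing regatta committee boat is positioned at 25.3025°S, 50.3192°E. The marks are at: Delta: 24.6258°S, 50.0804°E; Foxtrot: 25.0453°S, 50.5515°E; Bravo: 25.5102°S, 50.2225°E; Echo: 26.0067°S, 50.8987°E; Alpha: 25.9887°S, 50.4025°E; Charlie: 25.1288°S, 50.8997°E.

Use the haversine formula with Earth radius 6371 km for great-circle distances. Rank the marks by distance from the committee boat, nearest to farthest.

Computing each great-circle distance from 25.3025°S, 50.3192°E:
Bravo 25.5102°S, 50.2225°E: 25.1 km
Foxtrot 25.0453°S, 50.5515°E: 36.9 km
Charlie 25.1288°S, 50.8997°E: 61.5 km
Alpha 25.9887°S, 50.4025°E: 76.8 km
Delta 24.6258°S, 50.0804°E: 79.0 km
Echo 26.0067°S, 50.8987°E: 97.5 km

Bravo, Foxtrot, Charlie, Alpha, Delta, Echo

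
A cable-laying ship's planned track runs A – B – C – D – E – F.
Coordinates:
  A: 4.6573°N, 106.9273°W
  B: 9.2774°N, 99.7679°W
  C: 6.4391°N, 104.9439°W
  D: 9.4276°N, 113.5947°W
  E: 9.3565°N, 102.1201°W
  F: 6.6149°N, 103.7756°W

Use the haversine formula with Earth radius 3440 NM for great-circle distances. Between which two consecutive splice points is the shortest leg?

E–F

Leg distances:
A→B: 508.8 NM
B→C: 351.8 NM
C→D: 544.7 NM
D→E: 679.7 NM
E→F: 191.8 NM
The shortest leg is E–F at 191.8 NM.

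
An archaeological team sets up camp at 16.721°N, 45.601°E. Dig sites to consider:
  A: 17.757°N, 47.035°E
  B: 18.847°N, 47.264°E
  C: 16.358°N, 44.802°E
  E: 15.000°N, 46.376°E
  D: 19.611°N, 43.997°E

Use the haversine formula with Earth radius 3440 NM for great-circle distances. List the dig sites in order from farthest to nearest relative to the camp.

Distance from the camp at 16.721°N, 45.601°E to each:
D 19.611°N, 43.997°E: 196.2 NM
B 18.847°N, 47.264°E: 159.2 NM
E 15.000°N, 46.376°E: 112.6 NM
A 17.757°N, 47.035°E: 103.1 NM
C 16.358°N, 44.802°E: 50.9 NM

D, B, E, A, C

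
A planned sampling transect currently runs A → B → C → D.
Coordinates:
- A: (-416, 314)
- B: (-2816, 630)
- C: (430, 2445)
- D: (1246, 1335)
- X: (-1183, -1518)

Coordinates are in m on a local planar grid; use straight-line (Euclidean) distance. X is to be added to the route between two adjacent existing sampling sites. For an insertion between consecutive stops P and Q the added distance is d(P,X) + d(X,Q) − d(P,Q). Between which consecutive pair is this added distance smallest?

Added distance for inserting X between each consecutive pair:
A–B: 2263.6 m
B–C: 3258.0 m
C–D: 6648.0 m
Smallest added distance is 2263.6 m, inserting between A and B.

between A and B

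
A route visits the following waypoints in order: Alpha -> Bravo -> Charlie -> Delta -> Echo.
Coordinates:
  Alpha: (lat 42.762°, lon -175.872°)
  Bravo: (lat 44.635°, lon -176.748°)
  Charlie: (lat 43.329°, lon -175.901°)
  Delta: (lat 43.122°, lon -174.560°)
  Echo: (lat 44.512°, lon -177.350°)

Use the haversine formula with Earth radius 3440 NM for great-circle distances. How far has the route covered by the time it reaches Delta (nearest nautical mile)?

265 NM

Leg distances:
Alpha→Bravo: 118.7 NM  (cumulative 118.7 NM)
Bravo→Charlie: 86.5 NM  (cumulative 205.2 NM)
Charlie→Delta: 60.0 NM  (cumulative 265.2 NM)
Cumulative distance at Delta ≈ 265 NM.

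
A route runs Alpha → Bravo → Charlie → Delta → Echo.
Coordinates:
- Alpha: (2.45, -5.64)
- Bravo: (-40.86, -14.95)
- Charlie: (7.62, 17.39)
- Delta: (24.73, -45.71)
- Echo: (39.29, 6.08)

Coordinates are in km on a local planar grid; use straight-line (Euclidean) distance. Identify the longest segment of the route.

Charlie–Delta

Leg distances:
Alpha→Bravo: 44.3 km
Bravo→Charlie: 58.3 km
Charlie→Delta: 65.4 km
Delta→Echo: 53.8 km
The longest leg is Charlie–Delta at 65.4 km.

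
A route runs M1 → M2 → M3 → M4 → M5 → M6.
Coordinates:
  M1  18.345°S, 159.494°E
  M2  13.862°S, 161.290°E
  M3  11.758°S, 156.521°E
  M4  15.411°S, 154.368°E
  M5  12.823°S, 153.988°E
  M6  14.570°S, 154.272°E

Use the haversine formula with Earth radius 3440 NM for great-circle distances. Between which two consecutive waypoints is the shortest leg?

M5–M6

Leg distances:
M1→M2: 288.4 NM
M2→M3: 306.4 NM
M3→M4: 252.8 NM
M4→M5: 156.9 NM
M5→M6: 106.2 NM
The shortest leg is M5–M6 at 106.2 NM.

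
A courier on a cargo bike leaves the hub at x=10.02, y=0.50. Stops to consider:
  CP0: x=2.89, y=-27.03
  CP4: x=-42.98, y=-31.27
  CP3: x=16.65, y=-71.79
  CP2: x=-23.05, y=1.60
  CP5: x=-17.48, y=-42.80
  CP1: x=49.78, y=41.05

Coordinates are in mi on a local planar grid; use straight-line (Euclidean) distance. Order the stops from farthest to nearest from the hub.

CP3, CP4, CP1, CP5, CP2, CP0

Distances from the hub:
CP3 x=16.65, y=-71.79: 72.6 mi
CP4 x=-42.98, y=-31.27: 61.8 mi
CP1 x=49.78, y=41.05: 56.8 mi
CP5 x=-17.48, y=-42.80: 51.3 mi
CP2 x=-23.05, y=1.60: 33.1 mi
CP0 x=2.89, y=-27.03: 28.4 mi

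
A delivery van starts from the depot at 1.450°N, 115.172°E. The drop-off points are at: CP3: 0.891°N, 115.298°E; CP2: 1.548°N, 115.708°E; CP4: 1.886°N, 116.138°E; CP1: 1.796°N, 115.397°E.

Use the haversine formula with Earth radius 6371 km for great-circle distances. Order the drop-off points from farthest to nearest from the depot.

Distance from the depot at 1.450°N, 115.172°E to each:
CP4 1.886°N, 116.138°E: 117.8 km
CP3 0.891°N, 115.298°E: 63.7 km
CP2 1.548°N, 115.708°E: 60.6 km
CP1 1.796°N, 115.397°E: 45.9 km

CP4, CP3, CP2, CP1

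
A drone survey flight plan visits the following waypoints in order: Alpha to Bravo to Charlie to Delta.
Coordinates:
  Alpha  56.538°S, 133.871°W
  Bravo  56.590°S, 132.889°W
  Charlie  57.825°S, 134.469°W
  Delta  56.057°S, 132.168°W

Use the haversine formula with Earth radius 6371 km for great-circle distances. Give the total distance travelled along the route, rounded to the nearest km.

469 km

Leg distances:
Alpha→Bravo: 60.4 km  (cumulative 60.4 km)
Bravo→Charlie: 167.1 km  (cumulative 227.5 km)
Charlie→Delta: 241.1 km  (cumulative 468.6 km)
Total route length ≈ 469 km.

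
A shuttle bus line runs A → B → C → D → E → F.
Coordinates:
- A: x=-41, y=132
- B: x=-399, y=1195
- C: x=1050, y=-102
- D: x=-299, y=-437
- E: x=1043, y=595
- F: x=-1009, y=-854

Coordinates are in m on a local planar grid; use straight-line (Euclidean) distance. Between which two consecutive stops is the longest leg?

Leg distances:
A→B: 1121.7 m
B→C: 1944.7 m
C→D: 1390.0 m
D→E: 1692.9 m
E→F: 2512.0 m
The longest leg is E–F at 2512.0 m.

E–F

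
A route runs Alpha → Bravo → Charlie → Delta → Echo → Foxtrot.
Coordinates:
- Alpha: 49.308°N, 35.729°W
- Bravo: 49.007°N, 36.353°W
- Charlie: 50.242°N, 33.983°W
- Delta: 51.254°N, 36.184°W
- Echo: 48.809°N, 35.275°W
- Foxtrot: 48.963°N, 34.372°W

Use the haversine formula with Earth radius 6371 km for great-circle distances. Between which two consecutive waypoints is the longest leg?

Leg distances:
Alpha→Bravo: 56.4 km
Bravo→Charlie: 219.1 km
Charlie→Delta: 191.4 km
Delta→Echo: 279.5 km
Echo→Foxtrot: 68.2 km
The longest leg is Delta–Echo at 279.5 km.

Delta–Echo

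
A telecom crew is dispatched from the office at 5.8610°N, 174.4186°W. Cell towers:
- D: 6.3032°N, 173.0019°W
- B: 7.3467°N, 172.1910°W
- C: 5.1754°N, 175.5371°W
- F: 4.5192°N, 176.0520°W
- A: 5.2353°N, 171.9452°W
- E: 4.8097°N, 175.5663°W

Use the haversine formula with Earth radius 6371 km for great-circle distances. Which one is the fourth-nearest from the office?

Distances from the office (5.8610°N, 174.4186°W):
C: 145.4 km
D: 164.2 km
E: 172.7 km
F: 234.5 km
A: 282.4 km
B: 296.4 km
The fourth-nearest is F at 234.5 km.

F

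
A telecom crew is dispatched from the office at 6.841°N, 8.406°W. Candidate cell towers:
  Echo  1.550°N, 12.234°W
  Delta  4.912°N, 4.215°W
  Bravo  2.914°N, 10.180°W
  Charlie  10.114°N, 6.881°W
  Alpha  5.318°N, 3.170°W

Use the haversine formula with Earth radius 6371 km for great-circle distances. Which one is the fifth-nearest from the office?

Echo

Distance to each, sorted:
Charlie: 400.7 km
Bravo: 478.8 km
Delta: 510.8 km
Alpha: 603.2 km
Echo: 725.4 km
The fifth-nearest is Echo at 725.4 km.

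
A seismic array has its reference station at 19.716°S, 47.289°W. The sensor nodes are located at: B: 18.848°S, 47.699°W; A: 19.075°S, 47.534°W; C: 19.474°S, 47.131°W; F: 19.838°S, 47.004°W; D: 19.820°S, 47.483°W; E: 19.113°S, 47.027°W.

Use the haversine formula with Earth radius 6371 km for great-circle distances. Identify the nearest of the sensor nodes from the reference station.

Distances from the reference station (19.716°S, 47.289°W):
D: 23.4 km
C: 31.6 km
F: 32.8 km
E: 72.5 km
A: 75.8 km
B: 105.7 km
The nearest is D at 23.4 km.

D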